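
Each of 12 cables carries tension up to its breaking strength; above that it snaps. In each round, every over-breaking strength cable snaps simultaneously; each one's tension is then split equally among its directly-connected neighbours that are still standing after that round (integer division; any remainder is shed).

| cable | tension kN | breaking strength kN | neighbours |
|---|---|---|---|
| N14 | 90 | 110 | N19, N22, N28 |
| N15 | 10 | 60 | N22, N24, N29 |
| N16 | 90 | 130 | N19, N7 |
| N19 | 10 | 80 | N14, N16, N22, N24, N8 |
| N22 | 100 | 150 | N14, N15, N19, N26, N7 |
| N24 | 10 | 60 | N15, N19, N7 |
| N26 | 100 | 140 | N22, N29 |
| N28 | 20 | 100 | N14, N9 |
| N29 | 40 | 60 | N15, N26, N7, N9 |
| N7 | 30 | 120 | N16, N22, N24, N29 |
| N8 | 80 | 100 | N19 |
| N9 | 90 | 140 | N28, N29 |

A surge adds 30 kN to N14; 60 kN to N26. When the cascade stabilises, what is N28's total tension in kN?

60

Round 1 — N14 at 120 > 110; N26 at 160 > 140. N14, N26 snap.
  N14 sheds 120 kN to N19, N22, N28: 40 each.
    N19: 10+40 = 50 ≤ 80
    N22: 100+40 = 140 ≤ 150
    N28: 20+40 = 60 ≤ 100
  N26 sheds 160 kN to N22, N29: 80 each.
    N22: 140+80 = 220 > 150
    N29: 40+80 = 120 > 60
Round 2 — N22, N29 snap.
  N22 sheds 220 kN to N15, N19, N7: 73 each (1 lost).
    N15: 10+73 = 83 > 60
    N19: 50+73 = 123 > 80
    N7: 30+73 = 103 ≤ 120
  N29 sheds 120 kN to N15, N7, N9: 40 each.
    N15: 83+40 = 123 > 60
    N7: 103+40 = 143 > 120
    N9: 90+40 = 130 ≤ 140
Round 3 — N15, N19, N7 snap.
  N15 sheds 123 kN to N24: 123 each.
    N24: 10+123 = 133 > 60
  N19 sheds 123 kN to N16, N24, N8: 41 each.
    N16: 90+41 = 131 > 130
    N24: 133+41 = 174 > 60
    N8: 80+41 = 121 > 100
  N7 sheds 143 kN to N16, N24: 71 each (1 lost).
    N16: 131+71 = 202 > 130
    N24: 174+71 = 245 > 60
Round 4 — N16, N24, N8 snap.
  N16 sheds 202 kN: no online neighbours, lost.
  N24 sheds 245 kN: no online neighbours, lost.
  N8 sheds 121 kN: no online neighbours, lost.
No further breaks.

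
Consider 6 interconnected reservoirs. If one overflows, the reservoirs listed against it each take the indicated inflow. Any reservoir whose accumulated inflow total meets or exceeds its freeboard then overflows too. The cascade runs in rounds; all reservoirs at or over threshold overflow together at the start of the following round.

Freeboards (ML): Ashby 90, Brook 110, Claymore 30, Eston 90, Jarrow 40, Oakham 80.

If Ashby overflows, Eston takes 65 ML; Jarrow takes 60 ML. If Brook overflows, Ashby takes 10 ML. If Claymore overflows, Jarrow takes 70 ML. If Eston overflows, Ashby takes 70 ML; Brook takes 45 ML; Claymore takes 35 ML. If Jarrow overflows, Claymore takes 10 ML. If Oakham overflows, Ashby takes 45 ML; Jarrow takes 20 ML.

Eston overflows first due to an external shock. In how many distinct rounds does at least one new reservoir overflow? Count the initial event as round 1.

3

Round 1 — Eston overflows (initial).
  Ashby: +70 → 70 < 90
  Brook: +45 → 45 < 110
  Claymore: +35 → 35 ≥ 30
Round 2 — Claymore overflows.
  Jarrow: +70 → 70 ≥ 40
Round 3 — Jarrow overflows.
No further overflows.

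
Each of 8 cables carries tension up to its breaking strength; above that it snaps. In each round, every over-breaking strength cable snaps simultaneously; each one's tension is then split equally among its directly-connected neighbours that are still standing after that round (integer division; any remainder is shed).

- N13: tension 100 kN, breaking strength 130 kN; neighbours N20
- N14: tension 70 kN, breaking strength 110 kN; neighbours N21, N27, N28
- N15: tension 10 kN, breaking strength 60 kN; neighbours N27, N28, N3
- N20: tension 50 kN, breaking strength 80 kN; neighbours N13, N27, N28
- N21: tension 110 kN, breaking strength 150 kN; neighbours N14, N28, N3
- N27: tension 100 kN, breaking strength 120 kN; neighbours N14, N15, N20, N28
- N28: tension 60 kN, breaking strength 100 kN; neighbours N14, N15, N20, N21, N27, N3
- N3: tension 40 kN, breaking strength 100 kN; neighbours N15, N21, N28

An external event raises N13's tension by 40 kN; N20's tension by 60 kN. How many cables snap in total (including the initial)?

8

Round 1 — N13 at 140 > 130; N20 at 110 > 80. N13, N20 snap.
  N13 sheds 140 kN: no online neighbours, lost.
  N20 sheds 110 kN to N27, N28: 55 each.
    N27: 100+55 = 155 > 120
    N28: 60+55 = 115 > 100
Round 2 — N27, N28 snap.
  N27 sheds 155 kN to N14, N15: 77 each (1 lost).
    N14: 70+77 = 147 > 110
    N15: 10+77 = 87 > 60
  N28 sheds 115 kN to N14, N15, N21, N3: 28 each (3 lost).
    N14: 147+28 = 175 > 110
    N15: 87+28 = 115 > 60
    N21: 110+28 = 138 ≤ 150
    N3: 40+28 = 68 ≤ 100
Round 3 — N14, N15 snap.
  N14 sheds 175 kN to N21: 175 each.
    N21: 138+175 = 313 > 150
  N15 sheds 115 kN to N3: 115 each.
    N3: 68+115 = 183 > 100
Round 4 — N21, N3 snap.
  N21 sheds 313 kN: no online neighbours, lost.
  N3 sheds 183 kN: no online neighbours, lost.
No further breaks.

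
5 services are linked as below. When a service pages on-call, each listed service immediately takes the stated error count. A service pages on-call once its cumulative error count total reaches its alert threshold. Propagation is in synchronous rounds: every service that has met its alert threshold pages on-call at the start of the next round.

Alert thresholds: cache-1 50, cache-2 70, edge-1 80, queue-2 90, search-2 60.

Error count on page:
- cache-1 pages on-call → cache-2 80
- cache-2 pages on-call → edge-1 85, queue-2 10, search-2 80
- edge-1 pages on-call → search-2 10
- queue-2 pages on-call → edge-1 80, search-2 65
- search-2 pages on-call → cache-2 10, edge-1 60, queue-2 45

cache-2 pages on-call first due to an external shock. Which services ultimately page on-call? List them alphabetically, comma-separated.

cache-2, edge-1, search-2

Round 1 — cache-2 pages on-call (initial).
  edge-1: +85 → 85 ≥ 80
  queue-2: +10 → 10 < 90
  search-2: +80 → 80 ≥ 60
Round 2 — edge-1, search-2 page on-call.
  queue-2: +45 → 55 < 90
No further pages.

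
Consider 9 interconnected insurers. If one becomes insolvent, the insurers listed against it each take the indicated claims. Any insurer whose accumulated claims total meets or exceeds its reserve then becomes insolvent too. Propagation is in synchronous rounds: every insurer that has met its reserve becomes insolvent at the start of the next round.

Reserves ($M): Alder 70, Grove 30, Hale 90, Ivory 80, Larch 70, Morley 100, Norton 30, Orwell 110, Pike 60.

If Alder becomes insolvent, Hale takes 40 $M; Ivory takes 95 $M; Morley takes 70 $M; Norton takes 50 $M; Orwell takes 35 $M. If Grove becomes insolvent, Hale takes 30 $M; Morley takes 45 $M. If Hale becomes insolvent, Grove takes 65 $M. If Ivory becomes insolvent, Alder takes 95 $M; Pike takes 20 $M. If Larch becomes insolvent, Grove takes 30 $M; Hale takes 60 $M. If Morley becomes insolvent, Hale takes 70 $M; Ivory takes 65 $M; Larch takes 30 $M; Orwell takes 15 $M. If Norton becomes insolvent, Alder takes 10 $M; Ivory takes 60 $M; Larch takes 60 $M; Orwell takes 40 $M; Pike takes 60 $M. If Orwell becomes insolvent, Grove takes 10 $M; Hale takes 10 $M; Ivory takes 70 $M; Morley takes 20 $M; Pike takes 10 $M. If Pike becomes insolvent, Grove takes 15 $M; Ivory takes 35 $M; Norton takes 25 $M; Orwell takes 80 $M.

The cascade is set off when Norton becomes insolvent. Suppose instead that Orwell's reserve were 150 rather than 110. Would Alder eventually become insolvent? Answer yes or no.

With Orwell's reserve at 150:
Round 1 — Norton becomes insolvent (initial).
  Alder: +10 → 10 < 70
  Ivory: +60 → 60 < 80
  Larch: +60 → 60 < 70
  Orwell: +40 → 40 < 150
  Pike: +60 → 60 ≥ 60
Round 2 — Pike becomes insolvent.
  Grove: +15 → 15 < 30
  Ivory: +35 → 95 ≥ 80
  Orwell: +80 → 120 < 150
Round 3 — Ivory becomes insolvent.
  Alder: +95 → 105 ≥ 70
Round 4 — Alder becomes insolvent.
  Hale: +40 → 40 < 90
  Morley: +70 → 70 < 100
  Orwell: +35 → 155 ≥ 150
Round 5 — Orwell becomes insolvent.
  Grove: +10 → 25 < 30
  Hale: +10 → 50 < 90
  Morley: +20 → 90 < 100
No further insolvencies.

yes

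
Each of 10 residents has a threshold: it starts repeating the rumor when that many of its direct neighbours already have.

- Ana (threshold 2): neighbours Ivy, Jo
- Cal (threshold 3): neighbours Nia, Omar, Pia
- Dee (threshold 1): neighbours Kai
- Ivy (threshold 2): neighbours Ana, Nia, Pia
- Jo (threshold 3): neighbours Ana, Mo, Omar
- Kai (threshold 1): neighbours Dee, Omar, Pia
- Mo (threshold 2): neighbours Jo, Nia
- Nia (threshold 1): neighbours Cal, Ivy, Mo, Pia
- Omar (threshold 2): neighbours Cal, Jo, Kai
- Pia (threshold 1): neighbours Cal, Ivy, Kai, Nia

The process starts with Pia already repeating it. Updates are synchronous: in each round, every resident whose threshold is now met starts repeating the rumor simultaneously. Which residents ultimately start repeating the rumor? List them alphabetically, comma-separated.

Dee, Ivy, Kai, Nia, Pia

Round 1 — Pia starts repeating the rumor (initial).
Round 2 — checking thresholds:
  Cal: 1 of 3 neighbours < 3, holds.
  Ivy: 1 of 3 neighbours < 2, holds.
  Kai: 1 of 3 neighbours ≥ 1, starts repeating the rumor.
  Nia: 1 of 4 neighbours ≥ 1, starts repeating the rumor.
Round 3 — checking thresholds:
  Cal: 2 of 3 neighbours < 3, holds.
  Dee: 1 of 1 neighbours ≥ 1, starts repeating the rumor.
  Ivy: 2 of 3 neighbours ≥ 2, starts repeating the rumor.
  Mo: 1 of 2 neighbours < 2, holds.
  Omar: 1 of 3 neighbours < 2, holds.
Round 4 — no new spreads; cascade stops.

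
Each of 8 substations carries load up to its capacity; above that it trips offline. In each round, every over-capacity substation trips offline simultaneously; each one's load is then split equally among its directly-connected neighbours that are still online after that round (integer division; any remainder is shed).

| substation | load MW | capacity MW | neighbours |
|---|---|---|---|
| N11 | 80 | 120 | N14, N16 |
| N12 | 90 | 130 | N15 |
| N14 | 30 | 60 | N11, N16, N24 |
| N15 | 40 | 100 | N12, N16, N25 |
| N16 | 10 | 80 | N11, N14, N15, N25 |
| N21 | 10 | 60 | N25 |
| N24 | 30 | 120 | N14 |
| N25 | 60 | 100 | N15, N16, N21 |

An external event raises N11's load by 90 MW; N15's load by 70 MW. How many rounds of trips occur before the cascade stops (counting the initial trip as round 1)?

Round 1 — N11 at 170 > 120; N15 at 110 > 100. N11, N15 trip offline.
  N11 sheds 170 MW to N14, N16: 85 each.
    N14: 30+85 = 115 > 60
    N16: 10+85 = 95 > 80
  N15 sheds 110 MW to N12, N16, N25: 36 each (2 lost).
    N12: 90+36 = 126 ≤ 130
    N16: 95+36 = 131 > 80
    N25: 60+36 = 96 ≤ 100
Round 2 — N14, N16 trip offline.
  N14 sheds 115 MW to N24: 115 each.
    N24: 30+115 = 145 > 120
  N16 sheds 131 MW to N25: 131 each.
    N25: 96+131 = 227 > 100
Round 3 — N24, N25 trip offline.
  N24 sheds 145 MW: no online neighbours, lost.
  N25 sheds 227 MW to N21: 227 each.
    N21: 10+227 = 237 > 60
Round 4 — N21 trips offline.
  N21 sheds 237 MW: no online neighbours, lost.
No further trips.

4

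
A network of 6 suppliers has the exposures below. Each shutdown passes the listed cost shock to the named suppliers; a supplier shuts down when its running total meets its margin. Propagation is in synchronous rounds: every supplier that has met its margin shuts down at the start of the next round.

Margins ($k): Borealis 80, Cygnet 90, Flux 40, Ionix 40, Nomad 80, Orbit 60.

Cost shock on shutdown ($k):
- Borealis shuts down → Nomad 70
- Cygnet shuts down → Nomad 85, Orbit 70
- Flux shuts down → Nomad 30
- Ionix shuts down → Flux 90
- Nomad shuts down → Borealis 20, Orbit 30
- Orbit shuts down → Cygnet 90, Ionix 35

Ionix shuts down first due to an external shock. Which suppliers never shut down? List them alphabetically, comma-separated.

Round 1 — Ionix shuts down (initial).
  Flux: +90 → 90 ≥ 40
Round 2 — Flux shuts down.
  Nomad: +30 → 30 < 80
No further shutdowns.

Borealis, Cygnet, Nomad, Orbit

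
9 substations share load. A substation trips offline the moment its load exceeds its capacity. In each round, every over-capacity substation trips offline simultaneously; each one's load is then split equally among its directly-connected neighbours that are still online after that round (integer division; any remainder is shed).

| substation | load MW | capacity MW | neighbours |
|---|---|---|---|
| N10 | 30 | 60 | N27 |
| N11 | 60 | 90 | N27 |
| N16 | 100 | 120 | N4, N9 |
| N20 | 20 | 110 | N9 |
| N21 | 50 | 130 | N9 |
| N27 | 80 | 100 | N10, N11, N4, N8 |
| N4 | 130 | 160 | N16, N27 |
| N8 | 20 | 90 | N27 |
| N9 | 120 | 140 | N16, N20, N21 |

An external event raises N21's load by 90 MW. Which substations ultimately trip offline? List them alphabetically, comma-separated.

N10, N11, N16, N20, N21, N27, N4, N8, N9

Round 1 — N21 at 140 > 130. N21 trips offline.
  N21 sheds 140 MW to N9: 140 each.
    N9: 120+140 = 260 > 140
Round 2 — N9 trips offline.
  N9 sheds 260 MW to N16, N20: 130 each.
    N16: 100+130 = 230 > 120
    N20: 20+130 = 150 > 110
Round 3 — N16, N20 trip offline.
  N16 sheds 230 MW to N4: 230 each.
    N4: 130+230 = 360 > 160
  N20 sheds 150 MW: no online neighbours, lost.
Round 4 — N4 trips offline.
  N4 sheds 360 MW to N27: 360 each.
    N27: 80+360 = 440 > 100
Round 5 — N27 trips offline.
  N27 sheds 440 MW to N10, N11, N8: 146 each (2 lost).
    N10: 30+146 = 176 > 60
    N11: 60+146 = 206 > 90
    N8: 20+146 = 166 > 90
Round 6 — N10, N11, N8 trip offline.
  N10 sheds 176 MW: no online neighbours, lost.
  N11 sheds 206 MW: no online neighbours, lost.
  N8 sheds 166 MW: no online neighbours, lost.
No further trips.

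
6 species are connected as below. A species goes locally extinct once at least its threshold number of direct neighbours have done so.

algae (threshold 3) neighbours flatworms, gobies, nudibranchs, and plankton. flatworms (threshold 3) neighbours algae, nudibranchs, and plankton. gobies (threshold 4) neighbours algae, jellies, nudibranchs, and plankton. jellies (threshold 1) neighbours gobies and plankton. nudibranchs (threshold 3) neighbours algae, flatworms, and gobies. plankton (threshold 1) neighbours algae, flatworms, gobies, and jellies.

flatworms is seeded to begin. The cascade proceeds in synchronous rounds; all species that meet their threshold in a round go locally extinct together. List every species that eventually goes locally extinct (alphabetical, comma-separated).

flatworms, jellies, plankton

Round 1 — flatworms goes locally extinct (initial).
Round 2 — checking thresholds:
  algae: 1 of 4 neighbours < 3, not yet.
  nudibranchs: 1 of 3 neighbours < 3, not yet.
  plankton: 1 of 4 neighbours ≥ 1, goes locally extinct.
Round 3 — checking thresholds:
  algae: 2 of 4 neighbours < 3, not yet.
  gobies: 1 of 4 neighbours < 4, not yet.
  jellies: 1 of 2 neighbours ≥ 1, goes locally extinct.
  nudibranchs: 1 of 3 neighbours < 3, not yet.
Round 4 — no new extinctions; cascade stops.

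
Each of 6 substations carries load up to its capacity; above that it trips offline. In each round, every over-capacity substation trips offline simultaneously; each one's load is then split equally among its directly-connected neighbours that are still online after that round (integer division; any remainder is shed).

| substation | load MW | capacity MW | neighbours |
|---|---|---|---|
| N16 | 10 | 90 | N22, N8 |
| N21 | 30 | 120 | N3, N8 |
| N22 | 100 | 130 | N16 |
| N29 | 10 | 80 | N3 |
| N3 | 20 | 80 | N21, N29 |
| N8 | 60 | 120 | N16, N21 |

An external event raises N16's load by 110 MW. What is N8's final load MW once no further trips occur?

120

Round 1 — N16 at 120 > 90. N16 trips offline.
  N16 sheds 120 MW to N22, N8: 60 each.
    N22: 100+60 = 160 > 130
    N8: 60+60 = 120 ≤ 120
Round 2 — N22 trips offline.
  N22 sheds 160 MW: no online neighbours, lost.
No further trips.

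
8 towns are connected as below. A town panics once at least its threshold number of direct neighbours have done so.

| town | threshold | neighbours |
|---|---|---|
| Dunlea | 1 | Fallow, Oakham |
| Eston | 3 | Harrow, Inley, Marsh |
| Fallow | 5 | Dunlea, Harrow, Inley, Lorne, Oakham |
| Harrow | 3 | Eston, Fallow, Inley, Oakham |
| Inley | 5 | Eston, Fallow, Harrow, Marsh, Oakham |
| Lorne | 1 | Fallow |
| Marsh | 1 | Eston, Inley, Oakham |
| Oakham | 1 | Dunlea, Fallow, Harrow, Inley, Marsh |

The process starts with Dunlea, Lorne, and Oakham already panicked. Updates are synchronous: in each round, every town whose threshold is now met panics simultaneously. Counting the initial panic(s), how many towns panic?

4

Round 1 — Dunlea, Lorne, Oakham panic (initial).
Round 2 — checking thresholds:
  Fallow: 3 of 5 neighbours < 5, below threshold.
  Harrow: 1 of 4 neighbours < 3, below threshold.
  Inley: 1 of 5 neighbours < 5, below threshold.
  Marsh: 1 of 3 neighbours ≥ 1, panics.
Round 3 — no new panics; cascade stops.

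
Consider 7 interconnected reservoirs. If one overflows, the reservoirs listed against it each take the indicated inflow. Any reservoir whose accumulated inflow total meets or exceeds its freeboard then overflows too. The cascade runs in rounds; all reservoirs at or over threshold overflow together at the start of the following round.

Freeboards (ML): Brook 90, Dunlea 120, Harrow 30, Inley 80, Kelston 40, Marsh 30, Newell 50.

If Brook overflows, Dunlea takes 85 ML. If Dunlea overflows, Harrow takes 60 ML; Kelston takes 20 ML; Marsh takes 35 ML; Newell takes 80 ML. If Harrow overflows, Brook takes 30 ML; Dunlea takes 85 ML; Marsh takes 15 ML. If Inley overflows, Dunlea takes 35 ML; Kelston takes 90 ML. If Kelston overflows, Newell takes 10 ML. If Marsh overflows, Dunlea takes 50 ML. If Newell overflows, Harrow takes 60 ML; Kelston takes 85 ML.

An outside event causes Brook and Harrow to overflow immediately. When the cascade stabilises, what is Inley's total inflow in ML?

Round 1 — Brook, Harrow overflow (initial).
  Dunlea: +85+85 → 170 ≥ 120
  Marsh: +15 → 15 < 30
Round 2 — Dunlea overflows.
  Kelston: +20 → 20 < 40
  Marsh: +35 → 50 ≥ 30
  Newell: +80 → 80 ≥ 50
Round 3 — Marsh, Newell overflow.
  Kelston: +85 → 105 ≥ 40
Round 4 — Kelston overflows.
No further overflows.

0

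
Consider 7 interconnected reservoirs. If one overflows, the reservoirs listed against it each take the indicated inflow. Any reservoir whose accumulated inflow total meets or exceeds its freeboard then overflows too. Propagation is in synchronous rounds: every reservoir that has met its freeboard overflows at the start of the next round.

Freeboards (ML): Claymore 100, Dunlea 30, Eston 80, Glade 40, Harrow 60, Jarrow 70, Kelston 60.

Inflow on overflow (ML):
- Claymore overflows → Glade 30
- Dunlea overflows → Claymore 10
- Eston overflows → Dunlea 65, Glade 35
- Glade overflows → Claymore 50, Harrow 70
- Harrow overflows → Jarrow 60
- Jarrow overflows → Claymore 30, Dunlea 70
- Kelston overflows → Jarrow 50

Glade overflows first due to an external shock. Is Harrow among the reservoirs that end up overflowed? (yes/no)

Round 1 — Glade overflows (initial).
  Claymore: +50 → 50 < 100
  Harrow: +70 → 70 ≥ 60
Round 2 — Harrow overflows.
  Jarrow: +60 → 60 < 70
No further overflows.

yes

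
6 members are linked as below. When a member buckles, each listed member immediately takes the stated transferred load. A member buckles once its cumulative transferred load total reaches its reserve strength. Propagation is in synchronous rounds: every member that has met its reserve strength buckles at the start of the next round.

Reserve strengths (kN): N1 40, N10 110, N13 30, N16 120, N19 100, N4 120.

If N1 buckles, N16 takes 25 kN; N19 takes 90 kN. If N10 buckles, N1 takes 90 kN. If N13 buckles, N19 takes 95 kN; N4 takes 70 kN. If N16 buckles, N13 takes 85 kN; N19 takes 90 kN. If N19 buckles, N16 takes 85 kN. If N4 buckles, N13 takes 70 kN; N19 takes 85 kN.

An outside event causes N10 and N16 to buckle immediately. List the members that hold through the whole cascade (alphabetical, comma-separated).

Round 1 — N10, N16 buckle (initial).
  N1: +90 → 90 ≥ 40
  N13: +85 → 85 ≥ 30
  N19: +90 → 90 < 100
Round 2 — N1, N13 buckle.
  N19: +90+95 → 275 ≥ 100
  N4: +70 → 70 < 120
Round 3 — N19 buckles.
No further bucklings.

N4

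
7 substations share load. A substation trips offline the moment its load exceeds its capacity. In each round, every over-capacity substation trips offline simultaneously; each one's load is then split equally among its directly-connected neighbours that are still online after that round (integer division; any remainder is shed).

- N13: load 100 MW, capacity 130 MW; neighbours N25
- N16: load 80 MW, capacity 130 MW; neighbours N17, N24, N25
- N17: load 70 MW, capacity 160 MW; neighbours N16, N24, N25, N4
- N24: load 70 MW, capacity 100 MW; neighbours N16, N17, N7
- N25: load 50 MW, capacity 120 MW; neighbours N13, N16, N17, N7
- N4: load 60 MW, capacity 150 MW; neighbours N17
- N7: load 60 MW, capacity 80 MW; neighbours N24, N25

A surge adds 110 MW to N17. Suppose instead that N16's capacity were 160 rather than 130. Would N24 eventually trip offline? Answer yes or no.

With N16's capacity at 160:
Round 1 — N17 at 180 > 160. N17 trips offline.
  N17 sheds 180 MW to N16, N24, N25, N4: 45 each.
    N16: 80+45 = 125 ≤ 160
    N24: 70+45 = 115 > 100
    N25: 50+45 = 95 ≤ 120
    N4: 60+45 = 105 ≤ 150
Round 2 — N24 trips offline.
  N24 sheds 115 MW to N16, N7: 57 each (1 lost).
    N16: 125+57 = 182 > 160
    N7: 60+57 = 117 > 80
Round 3 — N16, N7 trip offline.
  N16 sheds 182 MW to N25: 182 each.
    N25: 95+182 = 277 > 120
  N7 sheds 117 MW to N25: 117 each.
    N25: 277+117 = 394 > 120
Round 4 — N25 trips offline.
  N25 sheds 394 MW to N13: 394 each.
    N13: 100+394 = 494 > 130
Round 5 — N13 trips offline.
  N13 sheds 494 MW: no online neighbours, lost.
No further trips.

yes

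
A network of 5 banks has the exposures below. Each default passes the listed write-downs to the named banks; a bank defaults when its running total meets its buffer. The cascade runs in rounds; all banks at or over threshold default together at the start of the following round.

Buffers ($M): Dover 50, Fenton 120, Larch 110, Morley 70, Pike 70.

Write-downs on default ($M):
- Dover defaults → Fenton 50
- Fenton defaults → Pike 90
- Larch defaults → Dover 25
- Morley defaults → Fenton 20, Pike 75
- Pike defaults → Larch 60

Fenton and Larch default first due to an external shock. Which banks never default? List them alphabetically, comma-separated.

Dover, Morley

Round 1 — Fenton, Larch default (initial).
  Dover: +25 → 25 < 50
  Pike: +90 → 90 ≥ 70
Round 2 — Pike defaults.
No further defaults.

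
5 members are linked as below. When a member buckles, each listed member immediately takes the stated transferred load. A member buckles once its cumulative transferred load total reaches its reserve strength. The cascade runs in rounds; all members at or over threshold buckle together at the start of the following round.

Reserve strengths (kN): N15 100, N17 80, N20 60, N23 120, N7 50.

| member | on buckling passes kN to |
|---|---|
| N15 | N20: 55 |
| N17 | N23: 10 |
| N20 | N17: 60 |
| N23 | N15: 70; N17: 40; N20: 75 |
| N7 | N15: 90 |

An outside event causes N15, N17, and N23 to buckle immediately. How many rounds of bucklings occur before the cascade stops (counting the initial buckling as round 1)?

Round 1 — N15, N17, N23 buckle (initial).
  N20: +55+75 → 130 ≥ 60
Round 2 — N20 buckles.
No further bucklings.

2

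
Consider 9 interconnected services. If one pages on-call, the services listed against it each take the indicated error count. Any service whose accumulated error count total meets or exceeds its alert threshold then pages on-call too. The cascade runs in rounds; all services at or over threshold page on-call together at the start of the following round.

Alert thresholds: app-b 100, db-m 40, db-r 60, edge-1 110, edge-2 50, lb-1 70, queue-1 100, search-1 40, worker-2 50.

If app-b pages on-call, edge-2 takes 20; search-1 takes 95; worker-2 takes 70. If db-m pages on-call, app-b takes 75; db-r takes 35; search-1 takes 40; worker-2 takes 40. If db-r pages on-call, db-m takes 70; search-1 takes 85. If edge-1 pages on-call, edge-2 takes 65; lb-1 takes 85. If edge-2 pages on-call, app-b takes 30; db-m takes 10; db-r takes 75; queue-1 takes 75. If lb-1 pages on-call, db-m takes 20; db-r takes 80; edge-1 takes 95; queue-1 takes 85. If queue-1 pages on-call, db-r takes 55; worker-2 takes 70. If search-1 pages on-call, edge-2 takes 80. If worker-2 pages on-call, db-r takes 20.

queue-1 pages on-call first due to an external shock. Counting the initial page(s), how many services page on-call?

7

Round 1 — queue-1 pages on-call (initial).
  db-r: +55 → 55 < 60
  worker-2: +70 → 70 ≥ 50
Round 2 — worker-2 pages on-call.
  db-r: +20 → 75 ≥ 60
Round 3 — db-r pages on-call.
  db-m: +70 → 70 ≥ 40
  search-1: +85 → 85 ≥ 40
Round 4 — db-m, search-1 page on-call.
  app-b: +75 → 75 < 100
  edge-2: +80 → 80 ≥ 50
Round 5 — edge-2 pages on-call.
  app-b: +30 → 105 ≥ 100
Round 6 — app-b pages on-call.
No further pages.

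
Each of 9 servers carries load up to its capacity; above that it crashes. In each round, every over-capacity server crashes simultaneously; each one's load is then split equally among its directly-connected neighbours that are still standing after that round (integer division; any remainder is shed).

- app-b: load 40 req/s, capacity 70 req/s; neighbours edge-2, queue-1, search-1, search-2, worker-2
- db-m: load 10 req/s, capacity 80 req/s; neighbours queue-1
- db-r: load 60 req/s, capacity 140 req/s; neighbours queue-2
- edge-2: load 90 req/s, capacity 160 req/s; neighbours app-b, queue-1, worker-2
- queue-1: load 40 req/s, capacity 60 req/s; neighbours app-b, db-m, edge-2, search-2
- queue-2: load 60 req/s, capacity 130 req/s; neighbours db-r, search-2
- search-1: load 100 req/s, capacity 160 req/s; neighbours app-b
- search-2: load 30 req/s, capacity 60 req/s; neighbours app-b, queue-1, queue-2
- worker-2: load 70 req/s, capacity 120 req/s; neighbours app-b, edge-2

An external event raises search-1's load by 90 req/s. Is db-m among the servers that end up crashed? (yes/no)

Round 1 — search-1 at 190 > 160. search-1 crashes.
  search-1 sheds 190 req/s to app-b: 190 each.
    app-b: 40+190 = 230 > 70
Round 2 — app-b crashes.
  app-b sheds 230 req/s to edge-2, queue-1, search-2, worker-2: 57 each (2 lost).
    edge-2: 90+57 = 147 ≤ 160
    queue-1: 40+57 = 97 > 60
    search-2: 30+57 = 87 > 60
    worker-2: 70+57 = 127 > 120
Round 3 — queue-1, search-2, worker-2 crash.
  queue-1 sheds 97 req/s to db-m, edge-2: 48 each (1 lost).
    db-m: 10+48 = 58 ≤ 80
    edge-2: 147+48 = 195 > 160
  search-2 sheds 87 req/s to queue-2: 87 each.
    queue-2: 60+87 = 147 > 130
  worker-2 sheds 127 req/s to edge-2: 127 each.
    edge-2: 195+127 = 322 > 160
Round 4 — edge-2, queue-2 crash.
  edge-2 sheds 322 req/s: no online neighbours, lost.
  queue-2 sheds 147 req/s to db-r: 147 each.
    db-r: 60+147 = 207 > 140
Round 5 — db-r crashes.
  db-r sheds 207 req/s: no online neighbours, lost.
No further crashes.

no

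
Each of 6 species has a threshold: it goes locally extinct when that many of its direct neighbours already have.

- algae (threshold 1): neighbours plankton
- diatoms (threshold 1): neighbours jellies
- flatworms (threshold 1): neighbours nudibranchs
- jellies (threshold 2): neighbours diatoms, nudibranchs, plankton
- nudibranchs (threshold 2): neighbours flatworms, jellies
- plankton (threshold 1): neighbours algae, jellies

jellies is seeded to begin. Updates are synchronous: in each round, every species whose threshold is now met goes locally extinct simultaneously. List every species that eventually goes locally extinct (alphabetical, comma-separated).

Round 1 — jellies goes locally extinct (initial).
Round 2 — checking thresholds:
  diatoms: 1 of 1 neighbours ≥ 1, goes locally extinct.
  nudibranchs: 1 of 2 neighbours < 2, below threshold.
  plankton: 1 of 2 neighbours ≥ 1, goes locally extinct.
Round 3 — checking thresholds:
  algae: 1 of 1 neighbours ≥ 1, goes locally extinct.
  nudibranchs: 1 of 2 neighbours < 2, below threshold.
Round 4 — no new extinctions; cascade stops.

algae, diatoms, jellies, plankton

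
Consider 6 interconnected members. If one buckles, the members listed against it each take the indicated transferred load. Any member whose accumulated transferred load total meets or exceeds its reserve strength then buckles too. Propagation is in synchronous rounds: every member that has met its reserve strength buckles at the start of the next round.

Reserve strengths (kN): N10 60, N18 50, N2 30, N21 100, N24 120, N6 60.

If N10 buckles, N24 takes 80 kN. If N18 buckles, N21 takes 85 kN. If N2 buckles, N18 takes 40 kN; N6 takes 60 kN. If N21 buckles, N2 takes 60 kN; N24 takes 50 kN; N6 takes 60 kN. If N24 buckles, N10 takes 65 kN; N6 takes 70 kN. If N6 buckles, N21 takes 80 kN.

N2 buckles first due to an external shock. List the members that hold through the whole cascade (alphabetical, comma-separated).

N10, N18, N21, N24

Round 1 — N2 buckles (initial).
  N18: +40 → 40 < 50
  N6: +60 → 60 ≥ 60
Round 2 — N6 buckles.
  N21: +80 → 80 < 100
No further bucklings.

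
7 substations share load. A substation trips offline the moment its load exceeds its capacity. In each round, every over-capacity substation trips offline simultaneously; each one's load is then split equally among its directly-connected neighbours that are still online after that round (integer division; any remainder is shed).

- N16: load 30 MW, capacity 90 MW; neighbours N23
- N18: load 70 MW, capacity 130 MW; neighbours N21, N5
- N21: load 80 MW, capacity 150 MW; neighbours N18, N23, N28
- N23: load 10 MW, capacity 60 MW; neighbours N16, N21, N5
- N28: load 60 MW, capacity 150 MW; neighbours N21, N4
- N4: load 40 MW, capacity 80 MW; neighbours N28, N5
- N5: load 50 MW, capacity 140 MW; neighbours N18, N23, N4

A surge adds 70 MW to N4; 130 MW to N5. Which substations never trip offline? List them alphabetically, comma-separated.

Round 1 — N4 at 110 > 80; N5 at 180 > 140. N4, N5 trip offline.
  N4 sheds 110 MW to N28: 110 each.
    N28: 60+110 = 170 > 150
  N5 sheds 180 MW to N18, N23: 90 each.
    N18: 70+90 = 160 > 130
    N23: 10+90 = 100 > 60
Round 2 — N18, N23, N28 trip offline.
  N18 sheds 160 MW to N21: 160 each.
    N21: 80+160 = 240 > 150
  N23 sheds 100 MW to N16, N21: 50 each.
    N16: 30+50 = 80 ≤ 90
    N21: 240+50 = 290 > 150
  N28 sheds 170 MW to N21: 170 each.
    N21: 290+170 = 460 > 150
Round 3 — N21 trips offline.
  N21 sheds 460 MW: no online neighbours, lost.
No further trips.

N16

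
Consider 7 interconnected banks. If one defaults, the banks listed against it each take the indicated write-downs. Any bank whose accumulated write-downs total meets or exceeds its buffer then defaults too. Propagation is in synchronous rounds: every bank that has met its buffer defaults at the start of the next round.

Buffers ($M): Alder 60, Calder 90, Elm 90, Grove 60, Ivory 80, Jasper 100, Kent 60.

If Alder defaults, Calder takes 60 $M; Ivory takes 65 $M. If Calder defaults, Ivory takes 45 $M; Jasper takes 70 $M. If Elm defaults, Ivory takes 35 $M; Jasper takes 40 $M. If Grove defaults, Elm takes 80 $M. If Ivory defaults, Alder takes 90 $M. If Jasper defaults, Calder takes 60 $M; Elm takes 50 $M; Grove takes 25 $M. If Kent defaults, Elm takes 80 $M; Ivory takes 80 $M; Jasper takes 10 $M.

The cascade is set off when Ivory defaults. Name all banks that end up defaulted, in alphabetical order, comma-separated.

Round 1 — Ivory defaults (initial).
  Alder: +90 → 90 ≥ 60
Round 2 — Alder defaults.
  Calder: +60 → 60 < 90
No further defaults.

Alder, Ivory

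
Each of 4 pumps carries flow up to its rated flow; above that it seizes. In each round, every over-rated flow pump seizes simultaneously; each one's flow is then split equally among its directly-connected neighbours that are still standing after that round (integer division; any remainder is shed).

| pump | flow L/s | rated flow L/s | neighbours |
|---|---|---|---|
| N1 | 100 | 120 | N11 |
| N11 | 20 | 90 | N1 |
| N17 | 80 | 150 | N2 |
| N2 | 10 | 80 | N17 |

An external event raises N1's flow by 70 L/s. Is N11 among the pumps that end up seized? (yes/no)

yes

Round 1 — N1 at 170 > 120. N1 seizes.
  N1 sheds 170 L/s to N11: 170 each.
    N11: 20+170 = 190 > 90
Round 2 — N11 seizes.
  N11 sheds 190 L/s: no online neighbours, lost.
No further seizures.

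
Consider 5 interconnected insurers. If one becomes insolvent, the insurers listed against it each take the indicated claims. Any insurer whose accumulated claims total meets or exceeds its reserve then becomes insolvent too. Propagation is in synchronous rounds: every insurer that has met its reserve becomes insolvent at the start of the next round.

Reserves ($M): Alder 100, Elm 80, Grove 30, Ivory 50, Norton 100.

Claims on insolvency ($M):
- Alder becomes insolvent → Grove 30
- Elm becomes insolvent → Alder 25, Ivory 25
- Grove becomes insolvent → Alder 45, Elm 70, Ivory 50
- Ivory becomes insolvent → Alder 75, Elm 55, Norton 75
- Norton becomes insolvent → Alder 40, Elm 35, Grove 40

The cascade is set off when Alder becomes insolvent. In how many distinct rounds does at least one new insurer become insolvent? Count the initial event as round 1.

4

Round 1 — Alder becomes insolvent (initial).
  Grove: +30 → 30 ≥ 30
Round 2 — Grove becomes insolvent.
  Elm: +70 → 70 < 80
  Ivory: +50 → 50 ≥ 50
Round 3 — Ivory becomes insolvent.
  Elm: +55 → 125 ≥ 80
  Norton: +75 → 75 < 100
Round 4 — Elm becomes insolvent.
No further insolvencies.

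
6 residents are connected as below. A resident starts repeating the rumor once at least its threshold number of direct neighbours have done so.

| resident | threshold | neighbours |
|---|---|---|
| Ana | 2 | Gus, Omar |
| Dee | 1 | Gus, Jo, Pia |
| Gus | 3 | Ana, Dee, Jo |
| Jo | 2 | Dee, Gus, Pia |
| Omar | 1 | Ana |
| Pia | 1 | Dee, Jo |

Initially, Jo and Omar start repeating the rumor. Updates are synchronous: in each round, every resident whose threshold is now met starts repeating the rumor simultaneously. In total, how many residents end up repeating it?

Round 1 — Jo, Omar start repeating the rumor (initial).
Round 2 — checking thresholds:
  Ana: 1 of 2 neighbours < 2, holds.
  Dee: 1 of 3 neighbours ≥ 1, starts repeating the rumor.
  Gus: 1 of 3 neighbours < 3, holds.
  Pia: 1 of 2 neighbours ≥ 1, starts repeating the rumor.
Round 3 — no new spreads; cascade stops.

4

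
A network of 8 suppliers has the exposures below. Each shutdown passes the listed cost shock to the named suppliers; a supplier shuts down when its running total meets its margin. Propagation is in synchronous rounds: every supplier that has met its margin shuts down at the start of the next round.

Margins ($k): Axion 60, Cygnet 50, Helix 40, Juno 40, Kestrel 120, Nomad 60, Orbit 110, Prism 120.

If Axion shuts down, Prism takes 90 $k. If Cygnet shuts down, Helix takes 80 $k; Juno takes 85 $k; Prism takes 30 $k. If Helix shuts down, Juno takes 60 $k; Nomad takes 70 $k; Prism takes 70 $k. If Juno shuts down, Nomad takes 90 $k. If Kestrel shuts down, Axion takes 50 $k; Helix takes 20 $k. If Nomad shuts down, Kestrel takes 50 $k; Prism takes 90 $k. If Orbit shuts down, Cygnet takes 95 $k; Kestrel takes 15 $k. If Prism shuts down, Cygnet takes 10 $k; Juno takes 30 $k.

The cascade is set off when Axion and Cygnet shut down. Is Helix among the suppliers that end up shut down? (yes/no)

Round 1 — Axion, Cygnet shut down (initial).
  Helix: +80 → 80 ≥ 40
  Juno: +85 → 85 ≥ 40
  Prism: +90+30 → 120 ≥ 120
Round 2 — Helix, Juno, Prism shut down.
  Nomad: +70+90 → 160 ≥ 60
Round 3 — Nomad shuts down.
  Kestrel: +50 → 50 < 120
No further shutdowns.

yes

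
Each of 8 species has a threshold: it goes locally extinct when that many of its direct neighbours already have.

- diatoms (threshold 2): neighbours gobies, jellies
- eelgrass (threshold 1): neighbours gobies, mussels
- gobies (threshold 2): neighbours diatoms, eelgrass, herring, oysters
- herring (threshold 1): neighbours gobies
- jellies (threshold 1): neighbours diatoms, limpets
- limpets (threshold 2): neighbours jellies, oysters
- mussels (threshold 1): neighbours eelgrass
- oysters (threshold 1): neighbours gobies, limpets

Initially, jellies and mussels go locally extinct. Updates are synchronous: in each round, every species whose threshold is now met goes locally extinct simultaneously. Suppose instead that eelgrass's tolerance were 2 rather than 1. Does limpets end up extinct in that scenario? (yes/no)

no

With eelgrass's tolerance at 2:
Round 1 — jellies, mussels go locally extinct (initial).
Round 2 — no new extinctions; cascade stops.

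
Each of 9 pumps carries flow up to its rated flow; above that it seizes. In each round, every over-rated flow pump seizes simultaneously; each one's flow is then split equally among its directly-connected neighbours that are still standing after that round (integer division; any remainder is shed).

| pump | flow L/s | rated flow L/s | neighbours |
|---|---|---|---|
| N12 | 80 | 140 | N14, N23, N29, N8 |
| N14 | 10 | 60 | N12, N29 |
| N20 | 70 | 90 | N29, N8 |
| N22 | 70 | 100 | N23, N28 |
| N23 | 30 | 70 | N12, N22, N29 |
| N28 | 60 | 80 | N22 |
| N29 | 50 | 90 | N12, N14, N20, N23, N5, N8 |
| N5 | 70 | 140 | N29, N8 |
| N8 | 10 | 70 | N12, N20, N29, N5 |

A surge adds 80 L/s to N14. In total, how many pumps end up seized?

Round 1 — N14 at 90 > 60. N14 seizes.
  N14 sheds 90 L/s to N12, N29: 45 each.
    N12: 80+45 = 125 ≤ 140
    N29: 50+45 = 95 > 90
Round 2 — N29 seizes.
  N29 sheds 95 L/s to N12, N20, N23, N5, N8: 19 each.
    N12: 125+19 = 144 > 140
    N20: 70+19 = 89 ≤ 90
    N23: 30+19 = 49 ≤ 70
    N5: 70+19 = 89 ≤ 140
    N8: 10+19 = 29 ≤ 70
Round 3 — N12 seizes.
  N12 sheds 144 L/s to N23, N8: 72 each.
    N23: 49+72 = 121 > 70
    N8: 29+72 = 101 > 70
Round 4 — N23, N8 seize.
  N23 sheds 121 L/s to N22: 121 each.
    N22: 70+121 = 191 > 100
  N8 sheds 101 L/s to N20, N5: 50 each (1 lost).
    N20: 89+50 = 139 > 90
    N5: 89+50 = 139 ≤ 140
Round 5 — N20, N22 seize.
  N20 sheds 139 L/s: no online neighbours, lost.
  N22 sheds 191 L/s to N28: 191 each.
    N28: 60+191 = 251 > 80
Round 6 — N28 seizes.
  N28 sheds 251 L/s: no online neighbours, lost.
No further seizures.

8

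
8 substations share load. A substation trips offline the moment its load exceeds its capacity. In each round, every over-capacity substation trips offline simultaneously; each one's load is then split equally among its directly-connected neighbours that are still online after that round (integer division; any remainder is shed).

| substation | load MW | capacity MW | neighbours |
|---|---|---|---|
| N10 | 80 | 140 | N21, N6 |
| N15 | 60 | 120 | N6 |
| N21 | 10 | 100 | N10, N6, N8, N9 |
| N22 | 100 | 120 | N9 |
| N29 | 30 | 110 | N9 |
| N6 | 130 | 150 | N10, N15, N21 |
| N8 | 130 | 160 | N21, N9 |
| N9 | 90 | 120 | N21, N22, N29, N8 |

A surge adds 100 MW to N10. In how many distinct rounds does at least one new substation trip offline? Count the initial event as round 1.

Round 1 — N10 at 180 > 140. N10 trips offline.
  N10 sheds 180 MW to N21, N6: 90 each.
    N21: 10+90 = 100 ≤ 100
    N6: 130+90 = 220 > 150
Round 2 — N6 trips offline.
  N6 sheds 220 MW to N15, N21: 110 each.
    N15: 60+110 = 170 > 120
    N21: 100+110 = 210 > 100
Round 3 — N15, N21 trip offline.
  N15 sheds 170 MW: no online neighbours, lost.
  N21 sheds 210 MW to N8, N9: 105 each.
    N8: 130+105 = 235 > 160
    N9: 90+105 = 195 > 120
Round 4 — N8, N9 trip offline.
  N8 sheds 235 MW: no online neighbours, lost.
  N9 sheds 195 MW to N22, N29: 97 each (1 lost).
    N22: 100+97 = 197 > 120
    N29: 30+97 = 127 > 110
Round 5 — N22, N29 trip offline.
  N22 sheds 197 MW: no online neighbours, lost.
  N29 sheds 127 MW: no online neighbours, lost.
No further trips.

5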